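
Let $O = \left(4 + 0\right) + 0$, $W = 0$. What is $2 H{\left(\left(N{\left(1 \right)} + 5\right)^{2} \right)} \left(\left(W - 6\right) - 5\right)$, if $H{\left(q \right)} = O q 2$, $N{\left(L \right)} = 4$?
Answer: $-14256$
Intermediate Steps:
$O = 4$ ($O = 4 + 0 = 4$)
$H{\left(q \right)} = 8 q$ ($H{\left(q \right)} = 4 q 2 = 8 q$)
$2 H{\left(\left(N{\left(1 \right)} + 5\right)^{2} \right)} \left(\left(W - 6\right) - 5\right) = 2 \cdot 8 \left(4 + 5\right)^{2} \left(\left(0 - 6\right) - 5\right) = 2 \cdot 8 \cdot 9^{2} \left(-6 - 5\right) = 2 \cdot 8 \cdot 81 \left(-11\right) = 2 \cdot 648 \left(-11\right) = 1296 \left(-11\right) = -14256$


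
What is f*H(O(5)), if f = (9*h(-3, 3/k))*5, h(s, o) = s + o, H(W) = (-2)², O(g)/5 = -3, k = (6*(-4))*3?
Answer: -1095/2 ≈ -547.50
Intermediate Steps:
k = -72 (k = -24*3 = -72)
O(g) = -15 (O(g) = 5*(-3) = -15)
H(W) = 4
h(s, o) = o + s
f = -1095/8 (f = (9*(3/(-72) - 3))*5 = (9*(3*(-1/72) - 3))*5 = (9*(-1/24 - 3))*5 = (9*(-73/24))*5 = -219/8*5 = -1095/8 ≈ -136.88)
f*H(O(5)) = -1095/8*4 = -1095/2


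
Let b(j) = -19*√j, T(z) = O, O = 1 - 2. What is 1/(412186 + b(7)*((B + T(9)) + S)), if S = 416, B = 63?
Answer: 10847/4455787356 + 239*√7/4455787356 ≈ 2.5763e-6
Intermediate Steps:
O = -1
T(z) = -1
1/(412186 + b(7)*((B + T(9)) + S)) = 1/(412186 + (-19*√7)*((63 - 1) + 416)) = 1/(412186 + (-19*√7)*(62 + 416)) = 1/(412186 - 19*√7*478) = 1/(412186 - 9082*√7)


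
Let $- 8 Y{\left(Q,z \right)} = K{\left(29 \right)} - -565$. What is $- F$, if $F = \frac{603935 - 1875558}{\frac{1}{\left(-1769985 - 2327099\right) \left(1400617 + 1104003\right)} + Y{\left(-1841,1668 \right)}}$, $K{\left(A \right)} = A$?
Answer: $- \frac{13048935569992673840}{761926660709941} \approx -17126.0$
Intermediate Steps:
$Y{\left(Q,z \right)} = - \frac{297}{4}$ ($Y{\left(Q,z \right)} = - \frac{29 - -565}{8} = - \frac{29 + 565}{8} = \left(- \frac{1}{8}\right) 594 = - \frac{297}{4}$)
$F = \frac{13048935569992673840}{761926660709941}$ ($F = \frac{603935 - 1875558}{\frac{1}{\left(-1769985 - 2327099\right) \left(1400617 + 1104003\right)} - \frac{297}{4}} = - \frac{1271623}{\frac{1}{\left(-4097084\right) 2504620} - \frac{297}{4}} = - \frac{1271623}{\frac{1}{-10261638528080} - \frac{297}{4}} = - \frac{1271623}{- \frac{1}{10261638528080} - \frac{297}{4}} = - \frac{1271623}{- \frac{761926660709941}{10261638528080}} = \left(-1271623\right) \left(- \frac{10261638528080}{761926660709941}\right) = \frac{13048935569992673840}{761926660709941} \approx 17126.0$)
$- F = \left(-1\right) \frac{13048935569992673840}{761926660709941} = - \frac{13048935569992673840}{761926660709941}$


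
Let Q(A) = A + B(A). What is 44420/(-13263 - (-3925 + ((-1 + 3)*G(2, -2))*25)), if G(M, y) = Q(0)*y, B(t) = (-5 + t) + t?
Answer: -22210/4919 ≈ -4.5151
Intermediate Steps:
B(t) = -5 + 2*t
Q(A) = -5 + 3*A (Q(A) = A + (-5 + 2*A) = -5 + 3*A)
G(M, y) = -5*y (G(M, y) = (-5 + 3*0)*y = (-5 + 0)*y = -5*y)
44420/(-13263 - (-3925 + ((-1 + 3)*G(2, -2))*25)) = 44420/(-13263 - (-3925 + ((-1 + 3)*(-5*(-2)))*25)) = 44420/(-13263 - (-3925 + (2*10)*25)) = 44420/(-13263 - (-3925 + 20*25)) = 44420/(-13263 - (-3925 + 500)) = 44420/(-13263 - 1*(-3425)) = 44420/(-13263 + 3425) = 44420/(-9838) = 44420*(-1/9838) = -22210/4919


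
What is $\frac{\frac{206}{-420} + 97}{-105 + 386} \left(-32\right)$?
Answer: $- \frac{324272}{29505} \approx -10.99$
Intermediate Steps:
$\frac{\frac{206}{-420} + 97}{-105 + 386} \left(-32\right) = \frac{206 \left(- \frac{1}{420}\right) + 97}{281} \left(-32\right) = \left(- \frac{103}{210} + 97\right) \frac{1}{281} \left(-32\right) = \frac{20267}{210} \cdot \frac{1}{281} \left(-32\right) = \frac{20267}{59010} \left(-32\right) = - \frac{324272}{29505}$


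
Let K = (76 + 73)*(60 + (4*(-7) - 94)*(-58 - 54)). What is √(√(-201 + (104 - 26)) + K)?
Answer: √(2044876 + I*√123) ≈ 1430.0 + 0.004*I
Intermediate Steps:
K = 2044876 (K = 149*(60 + (-28 - 94)*(-112)) = 149*(60 - 122*(-112)) = 149*(60 + 13664) = 149*13724 = 2044876)
√(√(-201 + (104 - 26)) + K) = √(√(-201 + (104 - 26)) + 2044876) = √(√(-201 + 78) + 2044876) = √(√(-123) + 2044876) = √(I*√123 + 2044876) = √(2044876 + I*√123)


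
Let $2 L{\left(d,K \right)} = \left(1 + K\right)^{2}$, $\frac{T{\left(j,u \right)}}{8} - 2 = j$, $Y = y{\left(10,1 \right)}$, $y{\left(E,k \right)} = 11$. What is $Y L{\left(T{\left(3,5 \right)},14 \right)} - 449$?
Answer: $\frac{1577}{2} \approx 788.5$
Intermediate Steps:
$Y = 11$
$T{\left(j,u \right)} = 16 + 8 j$
$L{\left(d,K \right)} = \frac{\left(1 + K\right)^{2}}{2}$
$Y L{\left(T{\left(3,5 \right)},14 \right)} - 449 = 11 \frac{\left(1 + 14\right)^{2}}{2} - 449 = 11 \frac{15^{2}}{2} - 449 = 11 \cdot \frac{1}{2} \cdot 225 - 449 = 11 \cdot \frac{225}{2} - 449 = \frac{2475}{2} - 449 = \frac{1577}{2}$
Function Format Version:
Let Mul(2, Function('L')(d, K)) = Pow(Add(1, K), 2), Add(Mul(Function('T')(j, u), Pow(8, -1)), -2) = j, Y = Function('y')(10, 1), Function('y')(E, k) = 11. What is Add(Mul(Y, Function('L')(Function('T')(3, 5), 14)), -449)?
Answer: Rational(1577, 2) ≈ 788.50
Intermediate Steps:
Y = 11
Function('T')(j, u) = Add(16, Mul(8, j))
Function('L')(d, K) = Mul(Rational(1, 2), Pow(Add(1, K), 2))
Add(Mul(Y, Function('L')(Function('T')(3, 5), 14)), -449) = Add(Mul(11, Mul(Rational(1, 2), Pow(Add(1, 14), 2))), -449) = Add(Mul(11, Mul(Rational(1, 2), Pow(15, 2))), -449) = Add(Mul(11, Mul(Rational(1, 2), 225)), -449) = Add(Mul(11, Rational(225, 2)), -449) = Add(Rational(2475, 2), -449) = Rational(1577, 2)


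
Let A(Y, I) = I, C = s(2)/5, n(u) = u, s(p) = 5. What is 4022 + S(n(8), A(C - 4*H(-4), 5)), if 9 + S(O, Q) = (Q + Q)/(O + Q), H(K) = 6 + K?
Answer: 52179/13 ≈ 4013.8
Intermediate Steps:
C = 1 (C = 5/5 = 5*(⅕) = 1)
S(O, Q) = -9 + 2*Q/(O + Q) (S(O, Q) = -9 + (Q + Q)/(O + Q) = -9 + (2*Q)/(O + Q) = -9 + 2*Q/(O + Q))
4022 + S(n(8), A(C - 4*H(-4), 5)) = 4022 + (-9*8 - 7*5)/(8 + 5) = 4022 + (-72 - 35)/13 = 4022 + (1/13)*(-107) = 4022 - 107/13 = 52179/13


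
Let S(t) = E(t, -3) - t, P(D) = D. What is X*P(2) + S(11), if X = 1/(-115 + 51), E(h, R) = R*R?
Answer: -65/32 ≈ -2.0313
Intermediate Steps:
E(h, R) = R**2
S(t) = 9 - t (S(t) = (-3)**2 - t = 9 - t)
X = -1/64 (X = 1/(-64) = -1/64 ≈ -0.015625)
X*P(2) + S(11) = -1/64*2 + (9 - 1*11) = -1/32 + (9 - 11) = -1/32 - 2 = -65/32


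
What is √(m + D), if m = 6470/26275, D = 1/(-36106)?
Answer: √8863737827410270/189737030 ≈ 0.49620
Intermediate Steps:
D = -1/36106 ≈ -2.7696e-5
m = 1294/5255 (m = 6470*(1/26275) = 1294/5255 ≈ 0.24624)
√(m + D) = √(1294/5255 - 1/36106) = √(46715909/189737030) = √8863737827410270/189737030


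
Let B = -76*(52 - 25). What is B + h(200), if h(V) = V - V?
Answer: -2052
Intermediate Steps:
B = -2052 (B = -76*27 = -2052)
h(V) = 0
B + h(200) = -2052 + 0 = -2052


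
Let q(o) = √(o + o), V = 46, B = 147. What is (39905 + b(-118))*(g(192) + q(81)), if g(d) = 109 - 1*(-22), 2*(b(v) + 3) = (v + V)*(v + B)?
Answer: 5090398 + 349722*√2 ≈ 5.5850e+6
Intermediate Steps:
b(v) = -3 + (46 + v)*(147 + v)/2 (b(v) = -3 + ((v + 46)*(v + 147))/2 = -3 + ((46 + v)*(147 + v))/2 = -3 + (46 + v)*(147 + v)/2)
q(o) = √2*√o (q(o) = √(2*o) = √2*√o)
g(d) = 131 (g(d) = 109 + 22 = 131)
(39905 + b(-118))*(g(192) + q(81)) = (39905 + (3378 + (½)*(-118)² + (193/2)*(-118)))*(131 + √2*√81) = (39905 + (3378 + (½)*13924 - 11387))*(131 + √2*9) = (39905 + (3378 + 6962 - 11387))*(131 + 9*√2) = (39905 - 1047)*(131 + 9*√2) = 38858*(131 + 9*√2) = 5090398 + 349722*√2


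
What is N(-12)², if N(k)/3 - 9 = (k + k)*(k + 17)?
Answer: 110889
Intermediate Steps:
N(k) = 27 + 6*k*(17 + k) (N(k) = 27 + 3*((k + k)*(k + 17)) = 27 + 3*((2*k)*(17 + k)) = 27 + 3*(2*k*(17 + k)) = 27 + 6*k*(17 + k))
N(-12)² = (27 + 6*(-12)² + 102*(-12))² = (27 + 6*144 - 1224)² = (27 + 864 - 1224)² = (-333)² = 110889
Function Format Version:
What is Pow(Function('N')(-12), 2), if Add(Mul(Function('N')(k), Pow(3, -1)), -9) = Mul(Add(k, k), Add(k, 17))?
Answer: 110889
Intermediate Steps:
Function('N')(k) = Add(27, Mul(6, k, Add(17, k))) (Function('N')(k) = Add(27, Mul(3, Mul(Add(k, k), Add(k, 17)))) = Add(27, Mul(3, Mul(Mul(2, k), Add(17, k)))) = Add(27, Mul(3, Mul(2, k, Add(17, k)))) = Add(27, Mul(6, k, Add(17, k))))
Pow(Function('N')(-12), 2) = Pow(Add(27, Mul(6, Pow(-12, 2)), Mul(102, -12)), 2) = Pow(Add(27, Mul(6, 144), -1224), 2) = Pow(Add(27, 864, -1224), 2) = Pow(-333, 2) = 110889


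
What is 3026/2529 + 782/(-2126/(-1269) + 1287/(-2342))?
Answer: 346339983574/497750193 ≈ 695.81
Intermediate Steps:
3026/2529 + 782/(-2126/(-1269) + 1287/(-2342)) = 3026*(1/2529) + 782/(-2126*(-1/1269) + 1287*(-1/2342)) = 3026/2529 + 782/(2126/1269 - 1287/2342) = 3026/2529 + 782/(3345889/2971998) = 3026/2529 + 782*(2971998/3345889) = 3026/2529 + 136711908/196817 = 346339983574/497750193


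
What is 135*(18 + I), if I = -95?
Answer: -10395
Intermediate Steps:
135*(18 + I) = 135*(18 - 95) = 135*(-77) = -10395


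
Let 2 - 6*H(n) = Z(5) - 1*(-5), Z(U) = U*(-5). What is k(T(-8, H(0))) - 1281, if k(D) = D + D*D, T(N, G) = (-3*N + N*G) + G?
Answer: -11519/9 ≈ -1279.9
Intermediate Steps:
Z(U) = -5*U
H(n) = 11/3 (H(n) = 1/3 - (-5*5 - 1*(-5))/6 = 1/3 - (-25 + 5)/6 = 1/3 - 1/6*(-20) = 1/3 + 10/3 = 11/3)
T(N, G) = G - 3*N + G*N (T(N, G) = (-3*N + G*N) + G = G - 3*N + G*N)
k(D) = D + D**2
k(T(-8, H(0))) - 1281 = (11/3 - 3*(-8) + (11/3)*(-8))*(1 + (11/3 - 3*(-8) + (11/3)*(-8))) - 1281 = (11/3 + 24 - 88/3)*(1 + (11/3 + 24 - 88/3)) - 1281 = -5*(1 - 5/3)/3 - 1281 = -5/3*(-2/3) - 1281 = 10/9 - 1281 = -11519/9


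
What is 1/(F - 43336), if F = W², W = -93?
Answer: -1/34687 ≈ -2.8829e-5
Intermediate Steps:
F = 8649 (F = (-93)² = 8649)
1/(F - 43336) = 1/(8649 - 43336) = 1/(-34687) = -1/34687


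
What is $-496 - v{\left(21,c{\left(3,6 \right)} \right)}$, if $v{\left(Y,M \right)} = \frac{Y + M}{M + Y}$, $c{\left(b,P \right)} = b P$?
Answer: $-497$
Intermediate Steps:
$c{\left(b,P \right)} = P b$
$v{\left(Y,M \right)} = 1$ ($v{\left(Y,M \right)} = \frac{M + Y}{M + Y} = 1$)
$-496 - v{\left(21,c{\left(3,6 \right)} \right)} = -496 - 1 = -497$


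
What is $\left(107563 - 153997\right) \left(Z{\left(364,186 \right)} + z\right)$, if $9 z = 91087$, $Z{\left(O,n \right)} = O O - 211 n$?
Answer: $- \frac{14399756086}{3} \approx -4.7999 \cdot 10^{9}$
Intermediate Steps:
$Z{\left(O,n \right)} = O^{2} - 211 n$
$z = \frac{91087}{9}$ ($z = \frac{1}{9} \cdot 91087 = \frac{91087}{9} \approx 10121.0$)
$\left(107563 - 153997\right) \left(Z{\left(364,186 \right)} + z\right) = \left(107563 - 153997\right) \left(\left(364^{2} - 39246\right) + \frac{91087}{9}\right) = - 46434 \left(\left(132496 - 39246\right) + \frac{91087}{9}\right) = - 46434 \left(93250 + \frac{91087}{9}\right) = \left(-46434\right) \frac{930337}{9} = - \frac{14399756086}{3}$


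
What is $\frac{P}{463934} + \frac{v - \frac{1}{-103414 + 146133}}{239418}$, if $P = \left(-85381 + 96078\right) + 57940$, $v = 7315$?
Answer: $\frac{423486486230155}{2372488315725114} \approx 0.1785$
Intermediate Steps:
$P = 68637$ ($P = 10697 + 57940 = 68637$)
$\frac{P}{463934} + \frac{v - \frac{1}{-103414 + 146133}}{239418} = \frac{68637}{463934} + \frac{7315 - \frac{1}{-103414 + 146133}}{239418} = 68637 \cdot \frac{1}{463934} + \left(7315 - \frac{1}{42719}\right) \frac{1}{239418} = \frac{68637}{463934} + \left(7315 - \frac{1}{42719}\right) \frac{1}{239418} = \frac{68637}{463934} + \frac{312489484}{42719} \cdot \frac{1}{239418} = \frac{68637}{463934} + \frac{156244742}{5113848771} = \frac{423486486230155}{2372488315725114}$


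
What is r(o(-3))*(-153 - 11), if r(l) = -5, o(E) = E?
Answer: 820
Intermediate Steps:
r(o(-3))*(-153 - 11) = -5*(-153 - 11) = -5*(-164) = 820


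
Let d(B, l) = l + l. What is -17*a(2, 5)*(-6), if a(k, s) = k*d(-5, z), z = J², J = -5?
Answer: 10200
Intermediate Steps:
z = 25 (z = (-5)² = 25)
d(B, l) = 2*l
a(k, s) = 50*k (a(k, s) = k*(2*25) = k*50 = 50*k)
-17*a(2, 5)*(-6) = -850*2*(-6) = -17*100*(-6) = -1700*(-6) = 10200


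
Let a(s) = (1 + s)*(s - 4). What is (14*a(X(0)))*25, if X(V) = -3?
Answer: 4900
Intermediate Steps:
a(s) = (1 + s)*(-4 + s)
(14*a(X(0)))*25 = (14*(-4 + (-3)**2 - 3*(-3)))*25 = (14*(-4 + 9 + 9))*25 = (14*14)*25 = 196*25 = 4900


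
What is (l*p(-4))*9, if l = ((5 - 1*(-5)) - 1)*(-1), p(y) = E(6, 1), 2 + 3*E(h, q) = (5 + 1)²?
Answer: -918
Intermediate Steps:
E(h, q) = 34/3 (E(h, q) = -⅔ + (5 + 1)²/3 = -⅔ + (⅓)*6² = -⅔ + (⅓)*36 = -⅔ + 12 = 34/3)
p(y) = 34/3
l = -9 (l = ((5 + 5) - 1)*(-1) = (10 - 1)*(-1) = 9*(-1) = -9)
(l*p(-4))*9 = -9*34/3*9 = -102*9 = -918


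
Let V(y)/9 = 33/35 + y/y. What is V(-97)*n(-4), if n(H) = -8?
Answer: -4896/35 ≈ -139.89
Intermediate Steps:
V(y) = 612/35 (V(y) = 9*(33/35 + y/y) = 9*(33*(1/35) + 1) = 9*(33/35 + 1) = 9*(68/35) = 612/35)
V(-97)*n(-4) = (612/35)*(-8) = -4896/35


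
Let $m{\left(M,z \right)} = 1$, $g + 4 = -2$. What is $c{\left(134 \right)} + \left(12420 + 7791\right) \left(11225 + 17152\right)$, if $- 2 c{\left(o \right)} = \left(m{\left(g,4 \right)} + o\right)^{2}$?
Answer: $\frac{1147036869}{2} \approx 5.7352 \cdot 10^{8}$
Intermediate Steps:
$g = -6$ ($g = -4 - 2 = -6$)
$c{\left(o \right)} = - \frac{\left(1 + o\right)^{2}}{2}$
$c{\left(134 \right)} + \left(12420 + 7791\right) \left(11225 + 17152\right) = - \frac{\left(1 + 134\right)^{2}}{2} + \left(12420 + 7791\right) \left(11225 + 17152\right) = - \frac{135^{2}}{2} + 20211 \cdot 28377 = \left(- \frac{1}{2}\right) 18225 + 573527547 = - \frac{18225}{2} + 573527547 = \frac{1147036869}{2}$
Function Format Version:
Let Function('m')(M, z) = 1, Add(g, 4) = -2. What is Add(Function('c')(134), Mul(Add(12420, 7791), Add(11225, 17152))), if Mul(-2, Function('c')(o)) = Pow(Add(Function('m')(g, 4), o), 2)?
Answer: Rational(1147036869, 2) ≈ 5.7352e+8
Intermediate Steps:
g = -6 (g = Add(-4, -2) = -6)
Function('c')(o) = Mul(Rational(-1, 2), Pow(Add(1, o), 2))
Add(Function('c')(134), Mul(Add(12420, 7791), Add(11225, 17152))) = Add(Mul(Rational(-1, 2), Pow(Add(1, 134), 2)), Mul(Add(12420, 7791), Add(11225, 17152))) = Add(Mul(Rational(-1, 2), Pow(135, 2)), Mul(20211, 28377)) = Add(Mul(Rational(-1, 2), 18225), 573527547) = Add(Rational(-18225, 2), 573527547) = Rational(1147036869, 2)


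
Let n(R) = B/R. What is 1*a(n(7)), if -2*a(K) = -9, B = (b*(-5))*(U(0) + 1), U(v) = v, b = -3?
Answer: 9/2 ≈ 4.5000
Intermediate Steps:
B = 15 (B = (-3*(-5))*(0 + 1) = 15*1 = 15)
n(R) = 15/R
a(K) = 9/2 (a(K) = -1/2*(-9) = 9/2)
1*a(n(7)) = 1*(9/2) = 9/2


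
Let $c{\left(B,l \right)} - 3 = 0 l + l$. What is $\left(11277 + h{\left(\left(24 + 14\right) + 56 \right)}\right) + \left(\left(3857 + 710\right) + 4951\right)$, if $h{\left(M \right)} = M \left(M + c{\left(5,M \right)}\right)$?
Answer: $38749$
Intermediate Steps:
$c{\left(B,l \right)} = 3 + l$ ($c{\left(B,l \right)} = 3 + \left(0 l + l\right) = 3 + \left(0 + l\right) = 3 + l$)
$h{\left(M \right)} = M \left(3 + 2 M\right)$ ($h{\left(M \right)} = M \left(M + \left(3 + M\right)\right) = M \left(3 + 2 M\right)$)
$\left(11277 + h{\left(\left(24 + 14\right) + 56 \right)}\right) + \left(\left(3857 + 710\right) + 4951\right) = \left(11277 + \left(\left(24 + 14\right) + 56\right) \left(3 + 2 \left(\left(24 + 14\right) + 56\right)\right)\right) + \left(\left(3857 + 710\right) + 4951\right) = \left(11277 + \left(38 + 56\right) \left(3 + 2 \left(38 + 56\right)\right)\right) + \left(4567 + 4951\right) = \left(11277 + 94 \left(3 + 2 \cdot 94\right)\right) + 9518 = \left(11277 + 94 \left(3 + 188\right)\right) + 9518 = \left(11277 + 94 \cdot 191\right) + 9518 = \left(11277 + 17954\right) + 9518 = 29231 + 9518 = 38749$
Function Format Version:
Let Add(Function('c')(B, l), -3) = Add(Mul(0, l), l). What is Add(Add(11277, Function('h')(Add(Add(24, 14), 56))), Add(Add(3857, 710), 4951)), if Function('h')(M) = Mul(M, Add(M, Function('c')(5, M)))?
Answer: 38749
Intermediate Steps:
Function('c')(B, l) = Add(3, l) (Function('c')(B, l) = Add(3, Add(Mul(0, l), l)) = Add(3, Add(0, l)) = Add(3, l))
Function('h')(M) = Mul(M, Add(3, Mul(2, M))) (Function('h')(M) = Mul(M, Add(M, Add(3, M))) = Mul(M, Add(3, Mul(2, M))))
Add(Add(11277, Function('h')(Add(Add(24, 14), 56))), Add(Add(3857, 710), 4951)) = Add(Add(11277, Mul(Add(Add(24, 14), 56), Add(3, Mul(2, Add(Add(24, 14), 56))))), Add(Add(3857, 710), 4951)) = Add(Add(11277, Mul(Add(38, 56), Add(3, Mul(2, Add(38, 56))))), Add(4567, 4951)) = Add(Add(11277, Mul(94, Add(3, Mul(2, 94)))), 9518) = Add(Add(11277, Mul(94, Add(3, 188))), 9518) = Add(Add(11277, Mul(94, 191)), 9518) = Add(Add(11277, 17954), 9518) = Add(29231, 9518) = 38749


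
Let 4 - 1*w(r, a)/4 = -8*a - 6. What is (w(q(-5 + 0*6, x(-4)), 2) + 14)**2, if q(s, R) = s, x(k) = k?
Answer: 13924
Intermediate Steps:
w(r, a) = 40 + 32*a (w(r, a) = 16 - 4*(-8*a - 6) = 16 - 4*(-6 - 8*a) = 16 + (24 + 32*a) = 40 + 32*a)
(w(q(-5 + 0*6, x(-4)), 2) + 14)**2 = ((40 + 32*2) + 14)**2 = ((40 + 64) + 14)**2 = (104 + 14)**2 = 118**2 = 13924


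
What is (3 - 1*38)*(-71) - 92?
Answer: 2393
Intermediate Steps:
(3 - 1*38)*(-71) - 92 = (3 - 38)*(-71) - 92 = -35*(-71) - 92 = 2485 - 92 = 2393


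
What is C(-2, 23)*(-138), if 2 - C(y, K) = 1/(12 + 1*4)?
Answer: -2139/8 ≈ -267.38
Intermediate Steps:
C(y, K) = 31/16 (C(y, K) = 2 - 1/(12 + 1*4) = 2 - 1/(12 + 4) = 2 - 1/16 = 31/16)
C(-2, 23)*(-138) = (31/16)*(-138) = -2139/8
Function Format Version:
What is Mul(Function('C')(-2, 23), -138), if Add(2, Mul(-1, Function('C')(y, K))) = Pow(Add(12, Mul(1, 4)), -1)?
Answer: Rational(-2139, 8) ≈ -267.38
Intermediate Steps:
Function('C')(y, K) = Rational(31, 16) (Function('C')(y, K) = Add(2, Mul(-1, Pow(Add(12, Mul(1, 4)), -1))) = Add(2, Mul(-1, Pow(Add(12, 4), -1))) = Add(2, Mul(-1, Pow(16, -1))) = Add(2, Mul(-1, Rational(1, 16))) = Add(2, Rational(-1, 16)) = Rational(31, 16))
Mul(Function('C')(-2, 23), -138) = Mul(Rational(31, 16), -138) = Rational(-2139, 8)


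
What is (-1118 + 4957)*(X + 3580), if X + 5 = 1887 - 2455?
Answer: 11543873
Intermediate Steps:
X = -573 (X = -5 + (1887 - 2455) = -5 - 568 = -573)
(-1118 + 4957)*(X + 3580) = (-1118 + 4957)*(-573 + 3580) = 3839*3007 = 11543873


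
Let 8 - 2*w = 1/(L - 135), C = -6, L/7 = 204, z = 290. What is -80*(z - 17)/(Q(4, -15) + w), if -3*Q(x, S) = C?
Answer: -11295648/3103 ≈ -3640.2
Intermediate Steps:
L = 1428 (L = 7*204 = 1428)
Q(x, S) = 2 (Q(x, S) = -⅓*(-6) = 2)
w = 10343/2586 (w = 4 - 1/(2*(1428 - 135)) = 4 - ½/1293 = 4 - ½*1/1293 = 4 - 1/2586 = 10343/2586 ≈ 3.9996)
-80*(z - 17)/(Q(4, -15) + w) = -80*(290 - 17)/(2 + 10343/2586) = -21840/15515/2586 = -21840*2586/15515 = -80*705978/15515 = -11295648/3103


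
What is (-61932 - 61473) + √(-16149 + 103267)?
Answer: -123405 + √87118 ≈ -1.2311e+5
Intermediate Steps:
(-61932 - 61473) + √(-16149 + 103267) = -123405 + √87118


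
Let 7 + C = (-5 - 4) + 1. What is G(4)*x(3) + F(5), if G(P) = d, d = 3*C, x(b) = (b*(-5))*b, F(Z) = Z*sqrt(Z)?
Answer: 2025 + 5*sqrt(5) ≈ 2036.2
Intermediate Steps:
C = -15 (C = -7 + ((-5 - 4) + 1) = -7 + (-9 + 1) = -7 - 8 = -15)
F(Z) = Z**(3/2)
x(b) = -5*b**2 (x(b) = (-5*b)*b = -5*b**2)
d = -45 (d = 3*(-15) = -45)
G(P) = -45
G(4)*x(3) + F(5) = -(-225)*3**2 + 5**(3/2) = -(-225)*9 + 5*sqrt(5) = -45*(-45) + 5*sqrt(5) = 2025 + 5*sqrt(5)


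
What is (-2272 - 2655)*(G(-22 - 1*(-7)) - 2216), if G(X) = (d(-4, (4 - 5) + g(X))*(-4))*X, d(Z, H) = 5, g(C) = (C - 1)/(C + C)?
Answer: 9440132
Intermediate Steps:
g(C) = (-1 + C)/(2*C) (g(C) = (-1 + C)/((2*C)) = (-1 + C)*(1/(2*C)) = (-1 + C)/(2*C))
G(X) = -20*X (G(X) = (5*(-4))*X = -20*X)
(-2272 - 2655)*(G(-22 - 1*(-7)) - 2216) = (-2272 - 2655)*(-20*(-22 - 1*(-7)) - 2216) = -4927*(-20*(-22 + 7) - 2216) = -4927*(-20*(-15) - 2216) = -4927*(300 - 2216) = -4927*(-1916) = 9440132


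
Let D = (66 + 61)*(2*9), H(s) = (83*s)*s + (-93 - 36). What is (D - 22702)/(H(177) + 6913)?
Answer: -20416/2607091 ≈ -0.0078309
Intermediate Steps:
H(s) = -129 + 83*s² (H(s) = 83*s² - 129 = -129 + 83*s²)
D = 2286 (D = 127*18 = 2286)
(D - 22702)/(H(177) + 6913) = (2286 - 22702)/((-129 + 83*177²) + 6913) = -20416/((-129 + 83*31329) + 6913) = -20416/((-129 + 2600307) + 6913) = -20416/(2600178 + 6913) = -20416/2607091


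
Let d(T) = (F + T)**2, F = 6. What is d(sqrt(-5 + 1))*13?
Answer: 416 + 312*I ≈ 416.0 + 312.0*I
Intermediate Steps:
d(T) = (6 + T)**2
d(sqrt(-5 + 1))*13 = (6 + sqrt(-5 + 1))**2*13 = (6 + sqrt(-4))**2*13 = (6 + 2*I)**2*13 = 13*(6 + 2*I)**2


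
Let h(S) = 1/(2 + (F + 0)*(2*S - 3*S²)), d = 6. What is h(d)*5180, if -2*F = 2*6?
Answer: 2590/289 ≈ 8.9619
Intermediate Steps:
F = -6 ≈ -6.0000
h(S) = 1/(2 - 12*S + 18*S²) (h(S) = 1/(2 + (-6 + 0)*(2*S - 3*S²)) = 1/(2 - 6*(-3*S² + 2*S)) = 1/(2 + (-12*S + 18*S²)) = 1/(2 - 12*S + 18*S²))
h(d)*5180 = (1/(2*(1 - 6*6 + 9*6²)))*5180 = (1/(2*(1 - 36 + 9*36)))*5180 = (1/(2*(1 - 36 + 324)))*5180 = ((½)/289)*5180 = ((½)*(1/289))*5180 = (1/578)*5180 = 2590/289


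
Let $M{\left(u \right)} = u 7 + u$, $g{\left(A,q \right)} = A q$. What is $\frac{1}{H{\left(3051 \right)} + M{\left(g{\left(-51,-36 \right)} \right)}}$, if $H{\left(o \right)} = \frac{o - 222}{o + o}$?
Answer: $\frac{2034}{29876335} \approx 6.8081 \cdot 10^{-5}$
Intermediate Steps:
$H{\left(o \right)} = \frac{-222 + o}{2 o}$
$M{\left(u \right)} = 8 u$ ($M{\left(u \right)} = 7 u + u = 8 u$)
$\frac{1}{H{\left(3051 \right)} + M{\left(g{\left(-51,-36 \right)} \right)}} = \frac{1}{\frac{-222 + 3051}{2 \cdot 3051} + 8 \left(\left(-51\right) \left(-36\right)\right)} = \frac{1}{\frac{1}{2} \cdot \frac{1}{3051} \cdot 2829 + 8 \cdot 1836} = \frac{1}{\frac{943}{2034} + 14688} = \frac{1}{\frac{29876335}{2034}} = \frac{2034}{29876335}$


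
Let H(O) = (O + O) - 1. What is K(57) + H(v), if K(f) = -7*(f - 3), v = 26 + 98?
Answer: -131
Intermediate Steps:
v = 124
K(f) = 21 - 7*f (K(f) = -7*(-3 + f) = 21 - 7*f)
H(O) = -1 + 2*O (H(O) = 2*O - 1 = -1 + 2*O)
K(57) + H(v) = (21 - 7*57) + (-1 + 2*124) = (21 - 399) + (-1 + 248) = -378 + 247 = -131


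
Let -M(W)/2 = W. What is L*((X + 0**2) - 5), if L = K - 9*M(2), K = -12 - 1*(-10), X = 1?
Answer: -136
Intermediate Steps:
M(W) = -2*W
K = -2 (K = -12 + 10 = -2)
L = 34 (L = -2 - (-18)*2 = -2 - 9*(-4) = -2 + 36 = 34)
L*((X + 0**2) - 5) = 34*((1 + 0**2) - 5) = 34*((1 + 0) - 5) = 34*(1 - 5) = 34*(-4) = -136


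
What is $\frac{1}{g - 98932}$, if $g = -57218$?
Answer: $- \frac{1}{156150} \approx -6.4041 \cdot 10^{-6}$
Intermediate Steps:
$\frac{1}{g - 98932} = \frac{1}{-57218 - 98932} = \frac{1}{-156150} = - \frac{1}{156150}$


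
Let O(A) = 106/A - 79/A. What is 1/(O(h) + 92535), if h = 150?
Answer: 50/4626759 ≈ 1.0807e-5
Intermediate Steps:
O(A) = 27/A
1/(O(h) + 92535) = 1/(27/150 + 92535) = 1/(27*(1/150) + 92535) = 1/(9/50 + 92535) = 1/(4626759/50) = 50/4626759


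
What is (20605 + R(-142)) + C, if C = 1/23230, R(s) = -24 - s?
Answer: 481395291/23230 ≈ 20723.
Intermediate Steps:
C = 1/23230 ≈ 4.3048e-5
(20605 + R(-142)) + C = (20605 + (-24 - 1*(-142))) + 1/23230 = (20605 + (-24 + 142)) + 1/23230 = (20605 + 118) + 1/23230 = 20723 + 1/23230 = 481395291/23230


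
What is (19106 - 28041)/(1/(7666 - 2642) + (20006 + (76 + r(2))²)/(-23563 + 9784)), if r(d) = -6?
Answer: 41235439584/8340931 ≈ 4943.7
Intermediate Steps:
(19106 - 28041)/(1/(7666 - 2642) + (20006 + (76 + r(2))²)/(-23563 + 9784)) = (19106 - 28041)/(1/(7666 - 2642) + (20006 + (76 - 6)²)/(-23563 + 9784)) = -8935/(1/5024 + (20006 + 70²)/(-13779)) = -8935/(1/5024 + (20006 + 4900)*(-1/13779)) = -8935/(1/5024 + 24906*(-1/13779)) = -8935/(1/5024 - 8302/4593) = -8935/(-41704655/23075232) = -8935*(-23075232/41704655) = 41235439584/8340931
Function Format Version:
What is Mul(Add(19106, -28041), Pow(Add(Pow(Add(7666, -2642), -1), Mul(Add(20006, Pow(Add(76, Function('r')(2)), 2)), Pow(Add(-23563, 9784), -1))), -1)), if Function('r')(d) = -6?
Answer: Rational(41235439584, 8340931) ≈ 4943.7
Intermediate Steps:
Mul(Add(19106, -28041), Pow(Add(Pow(Add(7666, -2642), -1), Mul(Add(20006, Pow(Add(76, Function('r')(2)), 2)), Pow(Add(-23563, 9784), -1))), -1)) = Mul(Add(19106, -28041), Pow(Add(Pow(Add(7666, -2642), -1), Mul(Add(20006, Pow(Add(76, -6), 2)), Pow(Add(-23563, 9784), -1))), -1)) = Mul(-8935, Pow(Add(Pow(5024, -1), Mul(Add(20006, Pow(70, 2)), Pow(-13779, -1))), -1)) = Mul(-8935, Pow(Add(Rational(1, 5024), Mul(Add(20006, 4900), Rational(-1, 13779))), -1)) = Mul(-8935, Pow(Add(Rational(1, 5024), Mul(24906, Rational(-1, 13779))), -1)) = Mul(-8935, Pow(Add(Rational(1, 5024), Rational(-8302, 4593)), -1)) = Mul(-8935, Pow(Rational(-41704655, 23075232), -1)) = Mul(-8935, Rational(-23075232, 41704655)) = Rational(41235439584, 8340931)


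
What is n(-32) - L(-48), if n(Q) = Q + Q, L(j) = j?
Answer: -16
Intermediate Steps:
n(Q) = 2*Q
n(-32) - L(-48) = 2*(-32) - 1*(-48) = -64 + 48 = -16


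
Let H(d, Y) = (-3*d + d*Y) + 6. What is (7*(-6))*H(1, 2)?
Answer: -210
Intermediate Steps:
H(d, Y) = 6 - 3*d + Y*d (H(d, Y) = (-3*d + Y*d) + 6 = 6 - 3*d + Y*d)
(7*(-6))*H(1, 2) = (7*(-6))*(6 - 3*1 + 2*1) = -42*(6 - 3 + 2) = -42*5 = -210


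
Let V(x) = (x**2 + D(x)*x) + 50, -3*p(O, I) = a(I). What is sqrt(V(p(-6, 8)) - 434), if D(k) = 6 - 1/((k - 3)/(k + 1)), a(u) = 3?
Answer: I*sqrt(389) ≈ 19.723*I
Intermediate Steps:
p(O, I) = -1 (p(O, I) = -1/3*3 = -1)
D(k) = 6 - (1 + k)/(-3 + k) (D(k) = 6 - 1/((-3 + k)/(1 + k)) = 6 - (1 + k)/(-3 + k))
V(x) = 50 + x**2 + x*(-19 + 5*x)/(-3 + x) (V(x) = (x**2 + ((-19 + 5*x)/(-3 + x))*x) + 50 = (x**2 + x*(-19 + 5*x)/(-3 + x)) + 50 = 50 + x**2 + x*(-19 + 5*x)/(-3 + x))
sqrt(V(p(-6, 8)) - 434) = sqrt((-150 + (-1)**3 + 2*(-1)**2 + 31*(-1))/(-3 - 1) - 434) = sqrt((-150 - 1 + 2*1 - 31)/(-4) - 434) = sqrt(-(-150 - 1 + 2 - 31)/4 - 434) = sqrt(-1/4*(-180) - 434) = sqrt(45 - 434) = sqrt(-389) = I*sqrt(389)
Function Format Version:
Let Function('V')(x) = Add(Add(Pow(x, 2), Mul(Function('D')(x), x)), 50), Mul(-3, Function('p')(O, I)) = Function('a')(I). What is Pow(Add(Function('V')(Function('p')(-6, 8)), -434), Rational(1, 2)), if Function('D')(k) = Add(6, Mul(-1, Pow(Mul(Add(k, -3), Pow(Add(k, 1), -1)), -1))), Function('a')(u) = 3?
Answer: Mul(I, Pow(389, Rational(1, 2))) ≈ Mul(19.723, I)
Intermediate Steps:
Function('p')(O, I) = -1 (Function('p')(O, I) = Mul(Rational(-1, 3), 3) = -1)
Function('D')(k) = Add(6, Mul(-1, Pow(Add(-3, k), -1), Add(1, k))) (Function('D')(k) = Add(6, Mul(-1, Pow(Mul(Add(-3, k), Pow(Add(1, k), -1)), -1))) = Add(6, Mul(-1, Pow(Mul(Pow(Add(1, k), -1), Add(-3, k)), -1))) = Add(6, Mul(-1, Mul(Pow(Add(-3, k), -1), Add(1, k)))) = Add(6, Mul(-1, Pow(Add(-3, k), -1), Add(1, k))))
Function('V')(x) = Add(50, Pow(x, 2), Mul(x, Pow(Add(-3, x), -1), Add(-19, Mul(5, x)))) (Function('V')(x) = Add(Add(Pow(x, 2), Mul(Mul(Pow(Add(-3, x), -1), Add(-19, Mul(5, x))), x)), 50) = Add(Add(Pow(x, 2), Mul(x, Pow(Add(-3, x), -1), Add(-19, Mul(5, x)))), 50) = Add(50, Pow(x, 2), Mul(x, Pow(Add(-3, x), -1), Add(-19, Mul(5, x)))))
Pow(Add(Function('V')(Function('p')(-6, 8)), -434), Rational(1, 2)) = Pow(Add(Mul(Pow(Add(-3, -1), -1), Add(-150, Pow(-1, 3), Mul(2, Pow(-1, 2)), Mul(31, -1))), -434), Rational(1, 2)) = Pow(Add(Mul(Pow(-4, -1), Add(-150, -1, Mul(2, 1), -31)), -434), Rational(1, 2)) = Pow(Add(Mul(Rational(-1, 4), Add(-150, -1, 2, -31)), -434), Rational(1, 2)) = Pow(Add(Mul(Rational(-1, 4), -180), -434), Rational(1, 2)) = Pow(Add(45, -434), Rational(1, 2)) = Pow(-389, Rational(1, 2)) = Mul(I, Pow(389, Rational(1, 2)))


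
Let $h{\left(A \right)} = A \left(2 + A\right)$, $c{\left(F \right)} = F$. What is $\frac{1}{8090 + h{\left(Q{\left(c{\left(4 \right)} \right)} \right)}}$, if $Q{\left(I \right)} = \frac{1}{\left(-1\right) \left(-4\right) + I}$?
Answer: $\frac{64}{517777} \approx 0.00012361$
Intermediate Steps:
$Q{\left(I \right)} = \frac{1}{4 + I}$
$\frac{1}{8090 + h{\left(Q{\left(c{\left(4 \right)} \right)} \right)}} = \frac{1}{8090 + \frac{2 + \frac{1}{4 + 4}}{4 + 4}} = \frac{1}{8090 + \frac{2 + \frac{1}{8}}{8}} = \frac{1}{8090 + \frac{1}{8} \cdot \frac{17}{8}} = \frac{1}{8090 + \frac{17}{64}} = \frac{1}{\frac{517777}{64}} = \frac{64}{517777}$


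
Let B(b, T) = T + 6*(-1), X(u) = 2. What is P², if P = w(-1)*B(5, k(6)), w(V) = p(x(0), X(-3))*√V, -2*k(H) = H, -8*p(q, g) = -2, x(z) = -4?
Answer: -81/16 ≈ -5.0625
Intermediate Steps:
p(q, g) = ¼ (p(q, g) = -⅛*(-2) = ¼)
k(H) = -H/2
B(b, T) = -6 + T (B(b, T) = T - 6 = -6 + T)
w(V) = √V/4
P = -9*I/4 (P = (√(-1)/4)*(-6 - ½*6) = (I/4)*(-6 - 3) = (I/4)*(-9) = -9*I/4 ≈ -2.25*I)
P² = (-9*I/4)² = -81/16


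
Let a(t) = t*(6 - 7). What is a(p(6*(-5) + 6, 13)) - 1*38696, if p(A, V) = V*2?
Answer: -38722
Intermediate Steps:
p(A, V) = 2*V
a(t) = -t (a(t) = t*(-1) = -t)
a(p(6*(-5) + 6, 13)) - 1*38696 = -2*13 - 1*38696 = -1*26 - 38696 = -26 - 38696 = -38722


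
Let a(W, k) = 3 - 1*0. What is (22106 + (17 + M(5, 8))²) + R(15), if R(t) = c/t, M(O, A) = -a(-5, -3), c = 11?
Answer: 334541/15 ≈ 22303.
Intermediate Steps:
a(W, k) = 3 (a(W, k) = 3 + 0 = 3)
M(O, A) = -3 (M(O, A) = -1*3 = -3)
R(t) = 11/t
(22106 + (17 + M(5, 8))²) + R(15) = (22106 + (17 - 3)²) + 11/15 = (22106 + 14²) + 11*(1/15) = (22106 + 196) + 11/15 = 22302 + 11/15 = 334541/15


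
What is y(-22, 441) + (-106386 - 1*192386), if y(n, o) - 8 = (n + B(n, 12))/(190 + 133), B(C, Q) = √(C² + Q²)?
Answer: -96500794/323 + 2*√157/323 ≈ -2.9876e+5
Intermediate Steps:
y(n, o) = 8 + n/323 + √(144 + n²)/323 (y(n, o) = 8 + (n + √(n² + 12²))/(190 + 133) = 8 + (n + √(n² + 144))/323 = 8 + (n + √(144 + n²))*(1/323) = 8 + (n/323 + √(144 + n²)/323) = 8 + n/323 + √(144 + n²)/323)
y(-22, 441) + (-106386 - 1*192386) = (8 + (1/323)*(-22) + √(144 + (-22)²)/323) + (-106386 - 1*192386) = (8 - 22/323 + √(144 + 484)/323) + (-106386 - 192386) = (8 - 22/323 + √628/323) - 298772 = (8 - 22/323 + (2*√157)/323) - 298772 = (8 - 22/323 + 2*√157/323) - 298772 = (2562/323 + 2*√157/323) - 298772 = -96500794/323 + 2*√157/323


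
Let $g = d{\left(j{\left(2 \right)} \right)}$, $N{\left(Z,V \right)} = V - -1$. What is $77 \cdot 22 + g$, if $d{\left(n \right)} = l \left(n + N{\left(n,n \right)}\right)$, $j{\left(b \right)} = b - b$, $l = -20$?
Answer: $1674$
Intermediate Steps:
$j{\left(b \right)} = 0$
$N{\left(Z,V \right)} = 1 + V$ ($N{\left(Z,V \right)} = V + 1 = 1 + V$)
$d{\left(n \right)} = -20 - 40 n$ ($d{\left(n \right)} = - 20 \left(n + \left(1 + n\right)\right) = - 20 \left(1 + 2 n\right) = -20 - 40 n$)
$g = -20$ ($g = -20 - 0 = -20 + 0 = -20$)
$77 \cdot 22 + g = 77 \cdot 22 - 20 = 1694 - 20 = 1674$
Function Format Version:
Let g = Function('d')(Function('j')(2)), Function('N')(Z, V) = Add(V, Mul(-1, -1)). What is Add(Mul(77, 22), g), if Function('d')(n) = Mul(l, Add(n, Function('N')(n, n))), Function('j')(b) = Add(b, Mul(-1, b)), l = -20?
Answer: 1674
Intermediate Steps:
Function('j')(b) = 0
Function('N')(Z, V) = Add(1, V) (Function('N')(Z, V) = Add(V, 1) = Add(1, V))
Function('d')(n) = Add(-20, Mul(-40, n)) (Function('d')(n) = Mul(-20, Add(n, Add(1, n))) = Mul(-20, Add(1, Mul(2, n))) = Add(-20, Mul(-40, n)))
g = -20 (g = Add(-20, Mul(-40, 0)) = Add(-20, 0) = -20)
Add(Mul(77, 22), g) = Add(Mul(77, 22), -20) = Add(1694, -20) = 1674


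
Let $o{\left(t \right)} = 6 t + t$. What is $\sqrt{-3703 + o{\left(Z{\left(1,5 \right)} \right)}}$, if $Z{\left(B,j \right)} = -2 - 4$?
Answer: $i \sqrt{3745} \approx 61.196 i$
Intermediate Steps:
$Z{\left(B,j \right)} = -6$
$o{\left(t \right)} = 7 t$
$\sqrt{-3703 + o{\left(Z{\left(1,5 \right)} \right)}} = \sqrt{-3703 + 7 \left(-6\right)} = \sqrt{-3703 - 42} = \sqrt{-3745} = i \sqrt{3745}$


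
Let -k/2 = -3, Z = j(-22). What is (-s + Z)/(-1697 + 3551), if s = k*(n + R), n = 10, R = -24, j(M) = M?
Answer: 31/927 ≈ 0.033441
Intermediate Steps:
Z = -22
k = 6 (k = -2*(-3) = 6)
s = -84 (s = 6*(10 - 24) = 6*(-14) = -84)
(-s + Z)/(-1697 + 3551) = (-1*(-84) - 22)/(-1697 + 3551) = (84 - 22)/1854 = 62*(1/1854) = 31/927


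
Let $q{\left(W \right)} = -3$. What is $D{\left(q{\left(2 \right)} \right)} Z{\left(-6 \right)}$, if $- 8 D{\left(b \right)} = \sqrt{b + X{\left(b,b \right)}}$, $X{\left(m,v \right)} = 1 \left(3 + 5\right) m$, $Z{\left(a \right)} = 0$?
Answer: $0$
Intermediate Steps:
$X{\left(m,v \right)} = 8 m$ ($X{\left(m,v \right)} = 1 \cdot 8 m = 8 m$)
$D{\left(b \right)} = - \frac{3 \sqrt{b}}{8}$ ($D{\left(b \right)} = - \frac{\sqrt{b + 8 b}}{8} = - \frac{\sqrt{9 b}}{8} = - \frac{3 \sqrt{b}}{8}$)
$D{\left(q{\left(2 \right)} \right)} Z{\left(-6 \right)} = - \frac{3 \sqrt{-3}}{8} \cdot 0 = - \frac{3 i \sqrt{3}}{8} \cdot 0 = 0$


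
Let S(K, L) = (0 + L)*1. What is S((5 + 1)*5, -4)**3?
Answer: -64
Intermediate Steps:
S(K, L) = L (S(K, L) = L*1 = L)
S((5 + 1)*5, -4)**3 = (-4)**3 = -64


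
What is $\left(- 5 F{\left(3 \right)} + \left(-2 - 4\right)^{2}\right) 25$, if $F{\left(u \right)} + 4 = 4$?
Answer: $900$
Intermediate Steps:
$F{\left(u \right)} = 0$ ($F{\left(u \right)} = -4 + 4 = 0$)
$\left(- 5 F{\left(3 \right)} + \left(-2 - 4\right)^{2}\right) 25 = \left(\left(-5\right) 0 + \left(-2 - 4\right)^{2}\right) 25 = \left(0 + \left(-6\right)^{2}\right) 25 = \left(0 + 36\right) 25 = 36 \cdot 25 = 900$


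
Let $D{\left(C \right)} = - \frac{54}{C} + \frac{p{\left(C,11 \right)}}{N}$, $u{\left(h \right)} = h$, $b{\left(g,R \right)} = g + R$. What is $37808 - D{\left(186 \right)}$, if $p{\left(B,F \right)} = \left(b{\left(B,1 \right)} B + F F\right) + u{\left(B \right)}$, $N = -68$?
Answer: $\frac{80787635}{2108} \approx 38324.0$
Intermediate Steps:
$b{\left(g,R \right)} = R + g$
$p{\left(B,F \right)} = B + F^{2} + B \left(1 + B\right)$ ($p{\left(B,F \right)} = \left(\left(1 + B\right) B + F F\right) + B = \left(B \left(1 + B\right) + F^{2}\right) + B = \left(F^{2} + B \left(1 + B\right)\right) + B = B + F^{2} + B \left(1 + B\right)$)
$D{\left(C \right)} = - \frac{121}{68} - \frac{54}{C} - \frac{C}{68} - \frac{C \left(1 + C\right)}{68}$ ($D{\left(C \right)} = - \frac{54}{C} + \frac{C + 11^{2} + C \left(1 + C\right)}{-68} = - \frac{54}{C} + \left(C + 121 + C \left(1 + C\right)\right) \left(- \frac{1}{68}\right) = - \frac{54}{C} + \left(121 + C + C \left(1 + C\right)\right) \left(- \frac{1}{68}\right) = - \frac{54}{C} - \left(\frac{121}{68} + \frac{C}{68} + \frac{C \left(1 + C\right)}{68}\right) = - \frac{121}{68} - \frac{54}{C} - \frac{C}{68} - \frac{C \left(1 + C\right)}{68}$)
$37808 - D{\left(186 \right)} = 37808 - \frac{-3672 + 186 \left(-121 - 186 - 186 \left(1 + 186\right)\right)}{68 \cdot 186} = 37808 - \frac{1}{68} \cdot \frac{1}{186} \left(-3672 + 186 \left(-121 - 186 - 186 \cdot 187\right)\right) = 37808 - \frac{1}{68} \cdot \frac{1}{186} \left(-3672 + 186 \left(-121 - 186 - 34782\right)\right) = 37808 - \frac{1}{68} \cdot \frac{1}{186} \left(-3672 + 186 \left(-35089\right)\right) = 37808 - \frac{1}{68} \cdot \frac{1}{186} \left(-3672 - 6526554\right) = 37808 - \frac{1}{68} \cdot \frac{1}{186} \left(-6530226\right) = 37808 - - \frac{1088371}{2108} = 37808 + \frac{1088371}{2108} = \frac{80787635}{2108}$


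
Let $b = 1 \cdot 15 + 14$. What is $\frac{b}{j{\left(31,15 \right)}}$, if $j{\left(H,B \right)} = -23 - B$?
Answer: $- \frac{29}{38} \approx -0.76316$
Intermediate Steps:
$b = 29$ ($b = 15 + 14 = 29$)
$\frac{b}{j{\left(31,15 \right)}} = \frac{29}{-23 - 15} = \frac{29}{-38} = 29 \left(- \frac{1}{38}\right) = - \frac{29}{38}$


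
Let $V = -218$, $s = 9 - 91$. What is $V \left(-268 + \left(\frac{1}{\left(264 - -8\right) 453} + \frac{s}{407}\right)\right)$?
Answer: $\frac{1466051277589}{25074456} \approx 58468.0$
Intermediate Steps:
$s = -82$ ($s = 9 - 91 = -82$)
$V \left(-268 + \left(\frac{1}{\left(264 - -8\right) 453} + \frac{s}{407}\right)\right) = - 218 \left(-268 - \left(\frac{82}{407} - \frac{1}{\left(264 - -8\right) 453}\right)\right) = - 218 \left(-268 - \left(\frac{82}{407} - \frac{1}{264 + 8} \cdot \frac{1}{453}\right)\right) = - 218 \left(-268 - \left(\frac{82}{407} - \frac{1}{272} \cdot \frac{1}{453}\right)\right) = - 218 \left(-268 + \left(\frac{1}{272} \cdot \frac{1}{453} - \frac{82}{407}\right)\right) = - 218 \left(-268 + \left(\frac{1}{123216} - \frac{82}{407}\right)\right) = - 218 \left(-268 - \frac{10103305}{50148912}\right) = \left(-218\right) \left(- \frac{13450011721}{50148912}\right) = \frac{1466051277589}{25074456}$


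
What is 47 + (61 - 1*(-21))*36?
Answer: 2999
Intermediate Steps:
47 + (61 - 1*(-21))*36 = 47 + (61 + 21)*36 = 47 + 82*36 = 47 + 2952 = 2999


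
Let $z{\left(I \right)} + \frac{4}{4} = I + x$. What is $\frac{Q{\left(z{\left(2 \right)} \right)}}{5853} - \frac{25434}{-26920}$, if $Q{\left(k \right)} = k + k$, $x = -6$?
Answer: $\frac{74298001}{78781380} \approx 0.94309$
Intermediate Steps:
$z{\left(I \right)} = -7 + I$ ($z{\left(I \right)} = -1 + \left(I - 6\right) = -1 + \left(-6 + I\right) = -7 + I$)
$Q{\left(k \right)} = 2 k$
$\frac{Q{\left(z{\left(2 \right)} \right)}}{5853} - \frac{25434}{-26920} = \frac{2 \left(-7 + 2\right)}{5853} - \frac{25434}{-26920} = 2 \left(-5\right) \frac{1}{5853} - - \frac{12717}{13460} = \left(-10\right) \frac{1}{5853} + \frac{12717}{13460} = - \frac{10}{5853} + \frac{12717}{13460} = \frac{74298001}{78781380}$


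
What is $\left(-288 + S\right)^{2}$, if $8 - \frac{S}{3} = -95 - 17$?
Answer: $5184$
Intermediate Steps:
$S = 360$ ($S = 24 - 3 \left(-95 - 17\right) = 24 - -336 = 24 + 336 = 360$)
$\left(-288 + S\right)^{2} = \left(-288 + 360\right)^{2} = 72^{2} = 5184$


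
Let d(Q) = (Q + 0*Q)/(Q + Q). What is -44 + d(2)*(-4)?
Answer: -46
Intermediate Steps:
d(Q) = 1/2 (d(Q) = (Q + 0)/((2*Q)) = Q*(1/(2*Q)) = 1/2)
-44 + d(2)*(-4) = -44 + (1/2)*(-4) = -44 - 2 = -46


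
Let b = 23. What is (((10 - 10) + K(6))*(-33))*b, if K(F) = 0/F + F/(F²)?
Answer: -253/2 ≈ -126.50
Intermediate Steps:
K(F) = 1/F (K(F) = 0 + F/F² = 0 + 1/F = 1/F)
(((10 - 10) + K(6))*(-33))*b = (((10 - 10) + 1/6)*(-33))*23 = ((0 + ⅙)*(-33))*23 = ((⅙)*(-33))*23 = -11/2*23 = -253/2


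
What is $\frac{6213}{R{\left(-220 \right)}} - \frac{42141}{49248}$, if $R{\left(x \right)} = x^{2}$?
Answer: $- \frac{36117637}{49658400} \approx -0.72732$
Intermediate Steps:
$\frac{6213}{R{\left(-220 \right)}} - \frac{42141}{49248} = \frac{6213}{\left(-220\right)^{2}} - \frac{42141}{49248} = \frac{6213}{48400} - \frac{14047}{16416} = - \frac{36117637}{49658400}$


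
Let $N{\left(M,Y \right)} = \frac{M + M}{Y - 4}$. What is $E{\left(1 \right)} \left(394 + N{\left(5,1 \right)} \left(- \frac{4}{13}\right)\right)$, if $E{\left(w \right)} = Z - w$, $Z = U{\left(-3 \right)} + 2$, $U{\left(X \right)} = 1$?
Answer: $\frac{30812}{39} \approx 790.05$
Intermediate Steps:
$N{\left(M,Y \right)} = \frac{2 M}{-4 + Y}$
$Z = 3$ ($Z = 1 + 2 = 3$)
$E{\left(w \right)} = 3 - w$
$E{\left(1 \right)} \left(394 + N{\left(5,1 \right)} \left(- \frac{4}{13}\right)\right) = \left(3 - 1\right) \left(394 + 2 \cdot 5 \frac{1}{-4 + 1} \left(- \frac{4}{13}\right)\right) = \left(3 - 1\right) \left(394 + 2 \cdot 5 \frac{1}{-3} \left(\left(-4\right) \frac{1}{13}\right)\right) = 2 \left(394 + 2 \cdot 5 \left(- \frac{1}{3}\right) \left(- \frac{4}{13}\right)\right) = 2 \left(394 - - \frac{40}{39}\right) = 2 \left(394 + \frac{40}{39}\right) = 2 \cdot \frac{15406}{39} = \frac{30812}{39}$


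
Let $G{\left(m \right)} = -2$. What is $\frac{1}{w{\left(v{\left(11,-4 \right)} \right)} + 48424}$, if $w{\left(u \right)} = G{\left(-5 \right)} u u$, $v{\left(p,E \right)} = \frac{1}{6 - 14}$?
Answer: $\frac{32}{1549567} \approx 2.0651 \cdot 10^{-5}$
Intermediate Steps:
$v{\left(p,E \right)} = - \frac{1}{8}$ ($v{\left(p,E \right)} = \frac{1}{-8} = - \frac{1}{8}$)
$w{\left(u \right)} = - 2 u^{2}$ ($w{\left(u \right)} = - 2 u u = - 2 u^{2}$)
$\frac{1}{w{\left(v{\left(11,-4 \right)} \right)} + 48424} = \frac{1}{- 2 \left(- \frac{1}{8}\right)^{2} + 48424} = \frac{1}{\left(-2\right) \frac{1}{64} + 48424} = \frac{1}{- \frac{1}{32} + 48424} = \frac{1}{\frac{1549567}{32}} = \frac{32}{1549567}$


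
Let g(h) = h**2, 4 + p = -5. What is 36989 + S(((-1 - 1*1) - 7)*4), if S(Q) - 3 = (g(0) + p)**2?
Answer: 37073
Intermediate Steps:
p = -9 (p = -4 - 5 = -9)
S(Q) = 84 (S(Q) = 3 + (0**2 - 9)**2 = 3 + (0 - 9)**2 = 3 + (-9)**2 = 3 + 81 = 84)
36989 + S(((-1 - 1*1) - 7)*4) = 36989 + 84 = 37073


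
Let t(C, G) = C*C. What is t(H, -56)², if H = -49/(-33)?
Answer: 5764801/1185921 ≈ 4.8610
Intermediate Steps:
H = 49/33 (H = -49*(-1/33) = 49/33 ≈ 1.4848)
t(C, G) = C²
t(H, -56)² = ((49/33)²)² = (2401/1089)² = 5764801/1185921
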